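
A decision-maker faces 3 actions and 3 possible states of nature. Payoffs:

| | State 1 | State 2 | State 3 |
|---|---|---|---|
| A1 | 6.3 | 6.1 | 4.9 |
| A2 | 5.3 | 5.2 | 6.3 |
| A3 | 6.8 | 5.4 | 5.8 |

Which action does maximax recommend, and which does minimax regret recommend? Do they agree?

maximax → A3; minimax regret → A3 (agree)

Row maxima: A1=6.3, A2=6.3, A3=6.8
Best best-case = 6.8 → A3.
Column bests: State 1=6.8, State 2=6.1, State 3=6.3.
A1 regrets: 0.5, 0.0, 1.4 → max 1.4
A2 regrets: 1.5, 0.9, 0.0 → max 1.5
A3 regrets: 0.0, 0.7, 0.5 → max 0.7
Smallest max regret = 0.7 → A3.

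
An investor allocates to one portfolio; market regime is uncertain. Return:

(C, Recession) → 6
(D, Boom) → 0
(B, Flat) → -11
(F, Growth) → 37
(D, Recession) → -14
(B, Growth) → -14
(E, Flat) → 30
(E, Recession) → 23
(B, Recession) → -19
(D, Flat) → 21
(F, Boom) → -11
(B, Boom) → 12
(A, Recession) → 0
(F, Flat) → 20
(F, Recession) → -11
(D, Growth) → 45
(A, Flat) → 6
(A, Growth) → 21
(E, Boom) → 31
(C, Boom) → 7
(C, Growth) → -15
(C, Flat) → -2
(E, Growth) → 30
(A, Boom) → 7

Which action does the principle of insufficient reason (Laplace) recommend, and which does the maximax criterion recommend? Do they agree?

Row averages: A=8.5, B=-8, C=-1, D=13, E=28.5, F=8.75
Highest average = 28.5 → E.
Row maxima: A=21, B=12, C=7, D=45, E=31, F=37
Best best-case = 45 → D.

laplace → E; maximax → D (disagree)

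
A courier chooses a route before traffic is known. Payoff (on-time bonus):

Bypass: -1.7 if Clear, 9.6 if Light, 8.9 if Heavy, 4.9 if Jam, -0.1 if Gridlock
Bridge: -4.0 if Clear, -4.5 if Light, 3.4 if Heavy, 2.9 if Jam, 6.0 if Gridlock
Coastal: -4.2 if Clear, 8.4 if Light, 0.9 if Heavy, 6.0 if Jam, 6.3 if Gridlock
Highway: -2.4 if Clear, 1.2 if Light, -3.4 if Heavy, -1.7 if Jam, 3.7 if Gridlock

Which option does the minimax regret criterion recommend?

Bypass

Column bests: Clear=-1.7, Light=9.6, Heavy=8.9, Jam=6.0, Gridlock=6.3.
Bypass regrets: 0.0, 0.0, 0.0, 1.1, 6.4 → max 6.4
Bridge regrets: 2.3, 14.1, 5.5, 3.1, 0.3 → max 14.1
Coastal regrets: 2.5, 1.2, 8.0, 0.0, 0.0 → max 8.0
Highway regrets: 0.7, 8.4, 12.3, 7.7, 2.6 → max 12.3
Smallest max regret = 6.4 → Bypass.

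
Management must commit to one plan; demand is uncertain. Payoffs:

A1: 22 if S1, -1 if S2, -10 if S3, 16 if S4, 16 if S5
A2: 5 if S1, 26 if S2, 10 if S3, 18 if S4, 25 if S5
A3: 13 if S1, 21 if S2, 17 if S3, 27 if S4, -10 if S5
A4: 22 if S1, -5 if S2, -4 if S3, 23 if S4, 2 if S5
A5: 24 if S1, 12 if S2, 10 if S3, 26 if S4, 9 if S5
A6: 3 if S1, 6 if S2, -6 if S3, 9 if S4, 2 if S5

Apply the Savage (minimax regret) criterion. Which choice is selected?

Column bests: S1=24, S2=26, S3=17, S4=27, S5=25.
A1 regrets: 2, 27, 27, 11, 9 → max 27
A2 regrets: 19, 0, 7, 9, 0 → max 19
A3 regrets: 11, 5, 0, 0, 35 → max 35
A4 regrets: 2, 31, 21, 4, 23 → max 31
A5 regrets: 0, 14, 7, 1, 16 → max 16
A6 regrets: 21, 20, 23, 18, 23 → max 23
Smallest max regret = 16 → A5.

A5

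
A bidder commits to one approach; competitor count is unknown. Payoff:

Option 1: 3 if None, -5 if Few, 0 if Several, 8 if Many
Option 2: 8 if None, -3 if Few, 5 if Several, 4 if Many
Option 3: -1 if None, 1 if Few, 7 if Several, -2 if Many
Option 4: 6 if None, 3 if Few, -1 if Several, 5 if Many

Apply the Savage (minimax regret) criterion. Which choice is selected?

Column bests: None=8, Few=3, Several=7, Many=8.
Option 1 regrets: 5, 8, 7, 0 → max 8
Option 2 regrets: 0, 6, 2, 4 → max 6
Option 3 regrets: 9, 2, 0, 10 → max 10
Option 4 regrets: 2, 0, 8, 3 → max 8
Smallest max regret = 6 → Option 2.

Option 2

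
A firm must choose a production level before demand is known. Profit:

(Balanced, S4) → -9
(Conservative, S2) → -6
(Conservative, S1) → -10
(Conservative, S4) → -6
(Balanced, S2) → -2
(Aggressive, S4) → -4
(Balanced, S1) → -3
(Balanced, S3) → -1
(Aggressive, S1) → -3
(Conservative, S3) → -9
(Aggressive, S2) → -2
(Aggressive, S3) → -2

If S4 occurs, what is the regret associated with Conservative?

Best payoff under S4 is -4.
Regret = -4 − (-6) = 2.

2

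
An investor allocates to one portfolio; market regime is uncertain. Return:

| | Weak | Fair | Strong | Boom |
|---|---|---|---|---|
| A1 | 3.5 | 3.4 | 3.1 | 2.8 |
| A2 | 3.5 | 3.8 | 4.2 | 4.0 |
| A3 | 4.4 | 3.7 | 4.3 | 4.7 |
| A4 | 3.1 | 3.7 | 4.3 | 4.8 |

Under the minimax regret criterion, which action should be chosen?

A3

Column bests: Weak=4.4, Fair=3.8, Strong=4.3, Boom=4.8.
A1 regrets: 0.9, 0.4, 1.2, 2.0 → max 2.0
A2 regrets: 0.9, 0.0, 0.1, 0.8 → max 0.9
A3 regrets: 0.0, 0.1, 0.0, 0.1 → max 0.1
A4 regrets: 1.3, 0.1, 0.0, 0.0 → max 1.3
Smallest max regret = 0.1 → A3.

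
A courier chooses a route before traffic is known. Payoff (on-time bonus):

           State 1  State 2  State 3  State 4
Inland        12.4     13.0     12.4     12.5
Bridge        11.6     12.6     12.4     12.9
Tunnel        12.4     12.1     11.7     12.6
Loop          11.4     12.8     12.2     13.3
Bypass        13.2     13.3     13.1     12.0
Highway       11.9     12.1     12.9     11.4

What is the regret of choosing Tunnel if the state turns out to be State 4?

0.7

Best payoff under State 4 is 13.3.
Regret = 13.3 − 12.6 = 0.7.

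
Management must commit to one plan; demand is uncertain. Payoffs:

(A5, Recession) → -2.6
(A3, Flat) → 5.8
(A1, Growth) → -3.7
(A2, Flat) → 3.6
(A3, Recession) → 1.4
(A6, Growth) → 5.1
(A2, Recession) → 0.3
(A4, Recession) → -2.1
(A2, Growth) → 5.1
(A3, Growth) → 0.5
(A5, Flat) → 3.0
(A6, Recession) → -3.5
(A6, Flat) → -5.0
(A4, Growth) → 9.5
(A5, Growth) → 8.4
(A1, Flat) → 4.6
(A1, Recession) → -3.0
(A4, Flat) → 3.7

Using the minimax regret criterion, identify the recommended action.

Column bests: Recession=1.4, Flat=5.8, Growth=9.5.
A1 regrets: 4.4, 1.2, 13.2 → max 13.2
A2 regrets: 1.1, 2.2, 4.4 → max 4.4
A3 regrets: 0.0, 0.0, 9.0 → max 9.0
A4 regrets: 3.5, 2.1, 0.0 → max 3.5
A5 regrets: 4.0, 2.8, 1.1 → max 4.0
A6 regrets: 4.9, 10.8, 4.4 → max 10.8
Smallest max regret = 3.5 → A4.

A4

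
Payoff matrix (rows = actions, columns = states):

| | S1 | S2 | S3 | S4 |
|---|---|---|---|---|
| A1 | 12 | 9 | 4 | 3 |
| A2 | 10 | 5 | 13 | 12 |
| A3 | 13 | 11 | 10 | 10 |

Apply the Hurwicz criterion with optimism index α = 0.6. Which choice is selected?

A3

A1: 0.6·12 + 0.4·3 = 8.4
A2: 0.6·13 + 0.4·5 = 9.8
A3: 0.6·13 + 0.4·10 = 11.8
Highest Hurwicz score = 11.8 → A3.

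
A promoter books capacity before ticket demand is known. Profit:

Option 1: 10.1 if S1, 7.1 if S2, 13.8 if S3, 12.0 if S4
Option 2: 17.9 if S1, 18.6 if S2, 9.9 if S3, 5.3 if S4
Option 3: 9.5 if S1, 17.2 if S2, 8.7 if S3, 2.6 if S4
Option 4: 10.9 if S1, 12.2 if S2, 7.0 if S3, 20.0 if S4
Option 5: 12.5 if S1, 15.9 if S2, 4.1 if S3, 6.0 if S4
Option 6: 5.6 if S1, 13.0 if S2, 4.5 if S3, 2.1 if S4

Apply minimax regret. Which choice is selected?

Column bests: S1=17.9, S2=18.6, S3=13.8, S4=20.0.
Option 1 regrets: 7.8, 11.5, 0.0, 8.0 → max 11.5
Option 2 regrets: 0.0, 0.0, 3.9, 14.7 → max 14.7
Option 3 regrets: 8.4, 1.4, 5.1, 17.4 → max 17.4
Option 4 regrets: 7.0, 6.4, 6.8, 0.0 → max 7.0
Option 5 regrets: 5.4, 2.7, 9.7, 14.0 → max 14.0
Option 6 regrets: 12.3, 5.6, 9.3, 17.9 → max 17.9
Smallest max regret = 7.0 → Option 4.

Option 4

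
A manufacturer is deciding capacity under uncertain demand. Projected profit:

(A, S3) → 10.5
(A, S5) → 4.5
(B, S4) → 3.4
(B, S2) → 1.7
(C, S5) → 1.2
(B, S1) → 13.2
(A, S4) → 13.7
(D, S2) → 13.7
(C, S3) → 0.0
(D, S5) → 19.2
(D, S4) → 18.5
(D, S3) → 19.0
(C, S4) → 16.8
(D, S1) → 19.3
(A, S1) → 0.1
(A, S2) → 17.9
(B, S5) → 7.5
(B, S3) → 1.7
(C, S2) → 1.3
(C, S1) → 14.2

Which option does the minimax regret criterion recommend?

Column bests: S1=19.3, S2=17.9, S3=19.0, S4=18.5, S5=19.2.
A regrets: 19.2, 0.0, 8.5, 4.8, 14.7 → max 19.2
B regrets: 6.1, 16.2, 17.3, 15.1, 11.7 → max 17.3
C regrets: 5.1, 16.6, 19.0, 1.7, 18.0 → max 19.0
D regrets: 0.0, 4.2, 0.0, 0.0, 0.0 → max 4.2
Smallest max regret = 4.2 → D.

D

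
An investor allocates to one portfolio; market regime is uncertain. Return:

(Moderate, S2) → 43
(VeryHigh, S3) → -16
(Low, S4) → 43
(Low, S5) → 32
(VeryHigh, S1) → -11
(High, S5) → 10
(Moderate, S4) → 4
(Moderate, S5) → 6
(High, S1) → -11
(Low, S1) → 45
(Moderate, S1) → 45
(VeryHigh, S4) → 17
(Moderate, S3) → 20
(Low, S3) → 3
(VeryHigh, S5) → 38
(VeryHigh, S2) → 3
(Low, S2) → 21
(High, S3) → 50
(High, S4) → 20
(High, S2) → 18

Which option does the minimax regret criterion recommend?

Column bests: S1=45, S2=43, S3=50, S4=43, S5=38.
Low regrets: 0, 22, 47, 0, 6 → max 47
Moderate regrets: 0, 0, 30, 39, 32 → max 39
High regrets: 56, 25, 0, 23, 28 → max 56
VeryHigh regrets: 56, 40, 66, 26, 0 → max 66
Smallest max regret = 39 → Moderate.

Moderate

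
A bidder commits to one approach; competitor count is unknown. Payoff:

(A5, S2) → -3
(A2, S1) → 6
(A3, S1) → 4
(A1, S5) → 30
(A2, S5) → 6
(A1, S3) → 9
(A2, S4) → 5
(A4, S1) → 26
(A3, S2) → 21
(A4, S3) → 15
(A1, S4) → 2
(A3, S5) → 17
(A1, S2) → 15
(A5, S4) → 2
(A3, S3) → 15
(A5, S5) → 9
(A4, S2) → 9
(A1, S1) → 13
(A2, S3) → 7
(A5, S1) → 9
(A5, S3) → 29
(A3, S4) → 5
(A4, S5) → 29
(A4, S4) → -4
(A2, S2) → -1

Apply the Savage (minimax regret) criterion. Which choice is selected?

A4

Column bests: S1=26, S2=21, S3=29, S4=5, S5=30.
A1 regrets: 13, 6, 20, 3, 0 → max 20
A2 regrets: 20, 22, 22, 0, 24 → max 24
A3 regrets: 22, 0, 14, 0, 13 → max 22
A4 regrets: 0, 12, 14, 9, 1 → max 14
A5 regrets: 17, 24, 0, 3, 21 → max 24
Smallest max regret = 14 → A4.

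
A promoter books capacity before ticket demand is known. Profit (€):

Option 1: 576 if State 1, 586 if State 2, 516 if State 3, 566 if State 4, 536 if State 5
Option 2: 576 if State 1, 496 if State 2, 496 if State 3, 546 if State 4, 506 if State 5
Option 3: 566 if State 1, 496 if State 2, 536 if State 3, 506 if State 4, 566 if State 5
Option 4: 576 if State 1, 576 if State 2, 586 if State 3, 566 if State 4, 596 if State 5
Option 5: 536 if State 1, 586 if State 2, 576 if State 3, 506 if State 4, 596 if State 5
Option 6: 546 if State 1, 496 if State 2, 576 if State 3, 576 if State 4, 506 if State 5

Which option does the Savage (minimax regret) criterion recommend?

Column bests: State 1=576, State 2=586, State 3=586, State 4=576, State 5=596.
Option 1 regrets: 0, 0, 70, 10, 60 → max 70
Option 2 regrets: 0, 90, 90, 30, 90 → max 90
Option 3 regrets: 10, 90, 50, 70, 30 → max 90
Option 4 regrets: 0, 10, 0, 10, 0 → max 10
Option 5 regrets: 40, 0, 10, 70, 0 → max 70
Option 6 regrets: 30, 90, 10, 0, 90 → max 90
Smallest max regret = 10 → Option 4.

Option 4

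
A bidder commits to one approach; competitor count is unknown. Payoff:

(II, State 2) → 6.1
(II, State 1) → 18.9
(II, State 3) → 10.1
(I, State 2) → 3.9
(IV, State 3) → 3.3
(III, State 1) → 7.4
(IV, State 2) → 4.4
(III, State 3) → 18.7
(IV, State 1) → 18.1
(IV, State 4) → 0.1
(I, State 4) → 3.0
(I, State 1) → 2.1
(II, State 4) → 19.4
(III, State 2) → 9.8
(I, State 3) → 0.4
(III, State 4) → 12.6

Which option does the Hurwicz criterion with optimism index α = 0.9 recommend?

II

I: 0.9·3.9 + 0.1·0.4 = 3.55
II: 0.9·19.4 + 0.1·6.1 = 18.07
III: 0.9·18.7 + 0.1·7.4 = 17.57
IV: 0.9·18.1 + 0.1·0.1 = 16.3
Highest Hurwicz score = 18.07 → II.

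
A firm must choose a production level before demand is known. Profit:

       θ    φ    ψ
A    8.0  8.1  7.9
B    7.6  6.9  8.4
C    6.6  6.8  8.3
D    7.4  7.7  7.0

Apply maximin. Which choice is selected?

Row minima: A=7.9, B=6.9, C=6.6, D=7.0
Best worst-case = 7.9 → A.

A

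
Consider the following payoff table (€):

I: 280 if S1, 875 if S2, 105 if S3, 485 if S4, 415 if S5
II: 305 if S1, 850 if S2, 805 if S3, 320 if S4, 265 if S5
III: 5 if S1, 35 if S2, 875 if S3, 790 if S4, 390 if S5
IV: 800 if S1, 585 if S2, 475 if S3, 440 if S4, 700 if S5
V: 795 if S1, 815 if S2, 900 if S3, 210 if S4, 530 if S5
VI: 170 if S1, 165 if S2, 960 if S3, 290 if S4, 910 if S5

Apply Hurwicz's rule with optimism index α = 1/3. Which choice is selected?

IV

I: 1/3·875 + 2/3·105 = 1085/3
II: 1/3·850 + 2/3·265 = 460
III: 1/3·875 + 2/3·5 = 295
IV: 1/3·800 + 2/3·440 = 560
V: 1/3·900 + 2/3·210 = 440
VI: 1/3·960 + 2/3·165 = 430
Highest Hurwicz score = 560 → IV.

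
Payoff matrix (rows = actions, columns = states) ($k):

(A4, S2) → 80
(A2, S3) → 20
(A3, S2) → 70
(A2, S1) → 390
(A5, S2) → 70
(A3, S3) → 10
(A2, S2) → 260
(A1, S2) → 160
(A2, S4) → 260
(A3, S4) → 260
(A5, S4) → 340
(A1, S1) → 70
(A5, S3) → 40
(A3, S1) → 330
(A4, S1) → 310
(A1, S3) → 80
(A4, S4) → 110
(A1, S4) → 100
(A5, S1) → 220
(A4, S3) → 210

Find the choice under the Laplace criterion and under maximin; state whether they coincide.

laplace → A2; maximin → A4 (disagree)

Row averages: A1=102.5, A2=232.5, A3=167.5, A4=177.5, A5=167.5
Highest average = 232.5 → A2.
Row minima: A1=70, A2=20, A3=10, A4=80, A5=40
Best worst-case = 80 → A4.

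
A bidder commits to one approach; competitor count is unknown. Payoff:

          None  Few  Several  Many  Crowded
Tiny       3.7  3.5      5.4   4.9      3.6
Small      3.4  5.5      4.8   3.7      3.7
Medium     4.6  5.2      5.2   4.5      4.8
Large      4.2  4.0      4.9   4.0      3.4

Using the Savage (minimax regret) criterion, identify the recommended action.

Medium

Column bests: None=4.6, Few=5.5, Several=5.4, Many=4.9, Crowded=4.8.
Tiny regrets: 0.9, 2.0, 0.0, 0.0, 1.2 → max 2.0
Small regrets: 1.2, 0.0, 0.6, 1.2, 1.1 → max 1.2
Medium regrets: 0.0, 0.3, 0.2, 0.4, 0.0 → max 0.4
Large regrets: 0.4, 1.5, 0.5, 0.9, 1.4 → max 1.5
Smallest max regret = 0.4 → Medium.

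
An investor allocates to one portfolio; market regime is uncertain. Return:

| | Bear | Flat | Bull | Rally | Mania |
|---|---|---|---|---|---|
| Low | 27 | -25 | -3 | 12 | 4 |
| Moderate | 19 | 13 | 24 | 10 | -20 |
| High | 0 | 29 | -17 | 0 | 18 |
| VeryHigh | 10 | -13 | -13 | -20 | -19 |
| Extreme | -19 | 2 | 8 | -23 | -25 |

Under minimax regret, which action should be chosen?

Column bests: Bear=27, Flat=29, Bull=24, Rally=12, Mania=18.
Low regrets: 0, 54, 27, 0, 14 → max 54
Moderate regrets: 8, 16, 0, 2, 38 → max 38
High regrets: 27, 0, 41, 12, 0 → max 41
VeryHigh regrets: 17, 42, 37, 32, 37 → max 42
Extreme regrets: 46, 27, 16, 35, 43 → max 46
Smallest max regret = 38 → Moderate.

Moderate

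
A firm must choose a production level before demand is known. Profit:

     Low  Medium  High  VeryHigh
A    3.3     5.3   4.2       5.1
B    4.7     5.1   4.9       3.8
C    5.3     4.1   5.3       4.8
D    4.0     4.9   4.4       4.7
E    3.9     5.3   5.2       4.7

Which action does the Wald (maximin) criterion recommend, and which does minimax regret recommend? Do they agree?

maximin → C; minimax regret → C (agree)

Row minima: A=3.3, B=3.8, C=4.1, D=4.0, E=3.9
Best worst-case = 4.1 → C.
Column bests: Low=5.3, Medium=5.3, High=5.3, VeryHigh=5.1.
A regrets: 2.0, 0.0, 1.1, 0.0 → max 2.0
B regrets: 0.6, 0.2, 0.4, 1.3 → max 1.3
C regrets: 0.0, 1.2, 0.0, 0.3 → max 1.2
D regrets: 1.3, 0.4, 0.9, 0.4 → max 1.3
E regrets: 1.4, 0.0, 0.1, 0.4 → max 1.4
Smallest max regret = 1.2 → C.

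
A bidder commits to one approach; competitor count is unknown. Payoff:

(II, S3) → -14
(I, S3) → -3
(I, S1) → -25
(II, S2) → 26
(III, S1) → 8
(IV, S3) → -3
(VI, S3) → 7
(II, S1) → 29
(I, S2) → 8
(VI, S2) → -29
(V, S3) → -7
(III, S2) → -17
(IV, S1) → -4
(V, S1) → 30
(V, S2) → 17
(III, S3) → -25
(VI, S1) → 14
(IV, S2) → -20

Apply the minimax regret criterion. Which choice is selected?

V

Column bests: S1=30, S2=26, S3=7.
I regrets: 55, 18, 10 → max 55
II regrets: 1, 0, 21 → max 21
III regrets: 22, 43, 32 → max 43
IV regrets: 34, 46, 10 → max 46
V regrets: 0, 9, 14 → max 14
VI regrets: 16, 55, 0 → max 55
Smallest max regret = 14 → V.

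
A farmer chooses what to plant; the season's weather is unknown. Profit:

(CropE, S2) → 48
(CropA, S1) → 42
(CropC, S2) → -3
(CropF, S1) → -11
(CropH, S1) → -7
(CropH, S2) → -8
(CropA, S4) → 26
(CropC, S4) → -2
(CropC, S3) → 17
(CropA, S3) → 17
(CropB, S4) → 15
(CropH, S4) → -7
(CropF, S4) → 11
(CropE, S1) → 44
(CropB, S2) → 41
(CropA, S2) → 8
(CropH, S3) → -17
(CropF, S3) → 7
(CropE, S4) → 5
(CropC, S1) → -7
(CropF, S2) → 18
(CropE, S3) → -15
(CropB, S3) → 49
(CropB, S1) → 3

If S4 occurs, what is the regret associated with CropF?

15

Best payoff under S4 is 26.
Regret = 26 − 11 = 15.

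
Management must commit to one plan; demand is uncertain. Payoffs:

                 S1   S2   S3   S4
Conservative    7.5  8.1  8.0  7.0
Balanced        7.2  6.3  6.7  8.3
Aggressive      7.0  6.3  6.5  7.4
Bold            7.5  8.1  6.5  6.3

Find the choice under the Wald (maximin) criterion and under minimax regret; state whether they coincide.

Row minima: Conservative=7.0, Balanced=6.3, Aggressive=6.3, Bold=6.3
Best worst-case = 7.0 → Conservative.
Column bests: S1=7.5, S2=8.1, S3=8.0, S4=8.3.
Conservative regrets: 0.0, 0.0, 0.0, 1.3 → max 1.3
Balanced regrets: 0.3, 1.8, 1.3, 0.0 → max 1.8
Aggressive regrets: 0.5, 1.8, 1.5, 0.9 → max 1.8
Bold regrets: 0.0, 0.0, 1.5, 2.0 → max 2.0
Smallest max regret = 1.3 → Conservative.

maximin → Conservative; minimax regret → Conservative (agree)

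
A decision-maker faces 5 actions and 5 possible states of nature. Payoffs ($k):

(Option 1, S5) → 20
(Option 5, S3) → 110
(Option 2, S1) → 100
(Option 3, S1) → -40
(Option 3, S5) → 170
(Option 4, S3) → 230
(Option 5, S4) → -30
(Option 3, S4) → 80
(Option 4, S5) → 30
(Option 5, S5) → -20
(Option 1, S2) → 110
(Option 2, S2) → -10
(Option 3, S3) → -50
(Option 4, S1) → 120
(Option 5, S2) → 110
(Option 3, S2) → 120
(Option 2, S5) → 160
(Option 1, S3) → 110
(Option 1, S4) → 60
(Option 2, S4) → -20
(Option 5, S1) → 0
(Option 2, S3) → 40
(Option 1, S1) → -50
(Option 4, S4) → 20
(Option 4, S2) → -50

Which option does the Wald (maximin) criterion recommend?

Option 2

Row minima: Option 1=-50, Option 2=-20, Option 3=-50, Option 4=-50, Option 5=-30
Best worst-case = -20 → Option 2.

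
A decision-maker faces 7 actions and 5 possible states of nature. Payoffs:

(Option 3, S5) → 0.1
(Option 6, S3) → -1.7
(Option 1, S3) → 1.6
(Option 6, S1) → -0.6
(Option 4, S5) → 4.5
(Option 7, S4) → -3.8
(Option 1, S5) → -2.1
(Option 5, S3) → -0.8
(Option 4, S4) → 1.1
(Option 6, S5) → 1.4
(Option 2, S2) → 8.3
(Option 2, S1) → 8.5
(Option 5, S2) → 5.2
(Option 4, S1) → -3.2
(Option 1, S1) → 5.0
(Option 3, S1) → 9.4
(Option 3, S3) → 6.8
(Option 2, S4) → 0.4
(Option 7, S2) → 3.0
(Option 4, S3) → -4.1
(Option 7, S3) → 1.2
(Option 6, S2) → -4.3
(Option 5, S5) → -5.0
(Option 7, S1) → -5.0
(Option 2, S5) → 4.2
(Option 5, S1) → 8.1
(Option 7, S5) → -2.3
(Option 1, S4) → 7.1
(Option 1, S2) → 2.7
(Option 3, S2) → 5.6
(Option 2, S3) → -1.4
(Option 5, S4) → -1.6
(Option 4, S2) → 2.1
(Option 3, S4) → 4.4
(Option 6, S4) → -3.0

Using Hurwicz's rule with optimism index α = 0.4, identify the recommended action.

Option 1: 0.4·7.1 + 0.6·(-2.1) = 1.58
Option 2: 0.4·8.5 + 0.6·(-1.4) = 2.56
Option 3: 0.4·9.4 + 0.6·0.1 = 3.82
Option 4: 0.4·4.5 + 0.6·(-4.1) = -0.66
Option 5: 0.4·8.1 + 0.6·(-5.0) = 0.24
Option 6: 0.4·1.4 + 0.6·(-4.3) = -2.02
Option 7: 0.4·3.0 + 0.6·(-5.0) = -1.8
Highest Hurwicz score = 3.82 → Option 3.

Option 3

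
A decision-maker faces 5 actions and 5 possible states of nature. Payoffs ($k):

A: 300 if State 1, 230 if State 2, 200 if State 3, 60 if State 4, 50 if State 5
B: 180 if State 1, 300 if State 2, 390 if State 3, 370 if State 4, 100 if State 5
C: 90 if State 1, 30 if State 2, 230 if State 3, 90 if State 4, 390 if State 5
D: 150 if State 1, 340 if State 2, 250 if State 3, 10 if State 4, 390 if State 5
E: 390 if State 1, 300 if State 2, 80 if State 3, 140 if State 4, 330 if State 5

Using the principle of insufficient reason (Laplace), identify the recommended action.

Row averages: A=168, B=268, C=166, D=228, E=248
Highest average = 268 → B.

B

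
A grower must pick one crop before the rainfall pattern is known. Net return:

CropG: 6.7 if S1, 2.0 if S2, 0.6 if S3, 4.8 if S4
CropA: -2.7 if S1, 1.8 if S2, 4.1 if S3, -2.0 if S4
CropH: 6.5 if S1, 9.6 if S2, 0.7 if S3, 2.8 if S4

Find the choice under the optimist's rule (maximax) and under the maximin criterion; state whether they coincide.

Row maxima: CropG=6.7, CropA=4.1, CropH=9.6
Best best-case = 9.6 → CropH.
Row minima: CropG=0.6, CropA=-2.7, CropH=0.7
Best worst-case = 0.7 → CropH.

maximax → CropH; maximin → CropH (agree)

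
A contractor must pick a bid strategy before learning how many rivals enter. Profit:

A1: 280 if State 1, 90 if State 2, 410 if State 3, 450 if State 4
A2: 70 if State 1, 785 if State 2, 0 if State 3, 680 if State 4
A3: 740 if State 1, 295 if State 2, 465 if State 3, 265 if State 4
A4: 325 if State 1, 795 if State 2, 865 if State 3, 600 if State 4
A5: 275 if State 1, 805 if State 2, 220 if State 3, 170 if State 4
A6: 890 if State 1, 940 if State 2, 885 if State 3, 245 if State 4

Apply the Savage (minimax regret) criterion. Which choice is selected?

A6

Column bests: State 1=890, State 2=940, State 3=885, State 4=680.
A1 regrets: 610, 850, 475, 230 → max 850
A2 regrets: 820, 155, 885, 0 → max 885
A3 regrets: 150, 645, 420, 415 → max 645
A4 regrets: 565, 145, 20, 80 → max 565
A5 regrets: 615, 135, 665, 510 → max 665
A6 regrets: 0, 0, 0, 435 → max 435
Smallest max regret = 435 → A6.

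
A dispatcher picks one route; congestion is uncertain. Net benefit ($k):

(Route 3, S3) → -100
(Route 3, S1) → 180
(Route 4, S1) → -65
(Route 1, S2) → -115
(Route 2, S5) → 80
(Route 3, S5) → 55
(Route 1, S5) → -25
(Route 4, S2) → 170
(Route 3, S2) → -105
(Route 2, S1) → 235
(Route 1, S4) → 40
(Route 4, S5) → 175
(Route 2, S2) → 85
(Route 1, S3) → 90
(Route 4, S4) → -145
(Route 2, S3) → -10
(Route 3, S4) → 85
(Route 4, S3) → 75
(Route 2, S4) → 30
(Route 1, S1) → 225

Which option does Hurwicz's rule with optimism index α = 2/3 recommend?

Route 1: 2/3·225 + 1/3·(-115) = 335/3
Route 2: 2/3·235 + 1/3·(-10) = 460/3
Route 3: 2/3·180 + 1/3·(-105) = 85
Route 4: 2/3·175 + 1/3·(-145) = 205/3
Highest Hurwicz score = 460/3 → Route 2.

Route 2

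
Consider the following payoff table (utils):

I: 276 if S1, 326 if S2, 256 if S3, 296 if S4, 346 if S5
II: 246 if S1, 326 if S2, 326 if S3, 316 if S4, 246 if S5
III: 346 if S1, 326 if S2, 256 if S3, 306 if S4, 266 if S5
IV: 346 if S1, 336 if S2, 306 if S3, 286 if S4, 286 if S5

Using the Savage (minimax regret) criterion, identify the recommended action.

Column bests: S1=346, S2=336, S3=326, S4=316, S5=346.
I regrets: 70, 10, 70, 20, 0 → max 70
II regrets: 100, 10, 0, 0, 100 → max 100
III regrets: 0, 10, 70, 10, 80 → max 80
IV regrets: 0, 0, 20, 30, 60 → max 60
Smallest max regret = 60 → IV.

IV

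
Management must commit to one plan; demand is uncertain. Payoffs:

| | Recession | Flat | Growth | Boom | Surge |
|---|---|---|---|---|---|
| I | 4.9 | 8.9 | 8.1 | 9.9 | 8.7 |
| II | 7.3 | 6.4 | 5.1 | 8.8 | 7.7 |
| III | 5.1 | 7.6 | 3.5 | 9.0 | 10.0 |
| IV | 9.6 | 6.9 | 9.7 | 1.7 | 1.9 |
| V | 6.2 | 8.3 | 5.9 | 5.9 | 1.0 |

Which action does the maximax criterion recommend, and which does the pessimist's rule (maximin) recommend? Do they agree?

Row maxima: I=9.9, II=8.8, III=10.0, IV=9.7, V=8.3
Best best-case = 10.0 → III.
Row minima: I=4.9, II=5.1, III=3.5, IV=1.7, V=1.0
Best worst-case = 5.1 → II.

maximax → III; maximin → II (disagree)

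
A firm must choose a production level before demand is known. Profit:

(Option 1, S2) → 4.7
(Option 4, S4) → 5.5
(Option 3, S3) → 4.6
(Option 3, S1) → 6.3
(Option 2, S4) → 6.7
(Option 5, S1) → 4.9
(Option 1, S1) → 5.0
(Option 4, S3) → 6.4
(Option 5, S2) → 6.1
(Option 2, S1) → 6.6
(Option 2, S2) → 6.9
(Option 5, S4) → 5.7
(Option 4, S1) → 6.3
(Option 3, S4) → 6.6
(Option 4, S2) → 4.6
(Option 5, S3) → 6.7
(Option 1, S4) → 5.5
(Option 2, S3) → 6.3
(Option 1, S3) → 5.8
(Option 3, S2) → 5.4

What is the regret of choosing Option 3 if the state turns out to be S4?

0.1

Best payoff under S4 is 6.7.
Regret = 6.7 − 6.6 = 0.1.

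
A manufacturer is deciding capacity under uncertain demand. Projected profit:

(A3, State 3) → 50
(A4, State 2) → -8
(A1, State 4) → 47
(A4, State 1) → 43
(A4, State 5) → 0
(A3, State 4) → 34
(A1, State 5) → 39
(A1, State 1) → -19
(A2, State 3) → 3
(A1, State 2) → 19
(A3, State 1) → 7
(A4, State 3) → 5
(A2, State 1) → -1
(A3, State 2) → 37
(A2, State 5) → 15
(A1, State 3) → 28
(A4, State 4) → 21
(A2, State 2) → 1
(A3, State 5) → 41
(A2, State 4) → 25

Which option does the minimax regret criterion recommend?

Column bests: State 1=43, State 2=37, State 3=50, State 4=47, State 5=41.
A1 regrets: 62, 18, 22, 0, 2 → max 62
A2 regrets: 44, 36, 47, 22, 26 → max 47
A3 regrets: 36, 0, 0, 13, 0 → max 36
A4 regrets: 0, 45, 45, 26, 41 → max 45
Smallest max regret = 36 → A3.

A3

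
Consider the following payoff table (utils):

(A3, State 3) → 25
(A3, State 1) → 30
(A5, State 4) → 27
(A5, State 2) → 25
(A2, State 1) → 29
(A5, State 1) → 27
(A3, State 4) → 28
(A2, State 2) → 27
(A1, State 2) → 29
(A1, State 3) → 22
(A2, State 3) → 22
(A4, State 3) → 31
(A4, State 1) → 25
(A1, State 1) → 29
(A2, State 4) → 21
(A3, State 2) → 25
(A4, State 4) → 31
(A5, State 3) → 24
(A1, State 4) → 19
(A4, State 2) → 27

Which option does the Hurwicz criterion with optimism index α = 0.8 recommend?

A4

A1: 0.8·29 + 0.2·19 = 27
A2: 0.8·29 + 0.2·21 = 27.4
A3: 0.8·30 + 0.2·25 = 29
A4: 0.8·31 + 0.2·25 = 29.8
A5: 0.8·27 + 0.2·24 = 26.4
Highest Hurwicz score = 29.8 → A4.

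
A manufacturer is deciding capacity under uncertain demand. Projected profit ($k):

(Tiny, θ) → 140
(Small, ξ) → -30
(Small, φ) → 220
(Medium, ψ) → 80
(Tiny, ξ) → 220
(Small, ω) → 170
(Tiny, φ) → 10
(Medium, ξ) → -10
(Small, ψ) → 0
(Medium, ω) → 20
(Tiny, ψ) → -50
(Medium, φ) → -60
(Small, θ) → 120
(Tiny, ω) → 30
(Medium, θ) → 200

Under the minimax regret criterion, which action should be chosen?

Tiny

Column bests: θ=200, φ=220, ψ=80, ω=170, ξ=220.
Tiny regrets: 60, 210, 130, 140, 0 → max 210
Small regrets: 80, 0, 80, 0, 250 → max 250
Medium regrets: 0, 280, 0, 150, 230 → max 280
Smallest max regret = 210 → Tiny.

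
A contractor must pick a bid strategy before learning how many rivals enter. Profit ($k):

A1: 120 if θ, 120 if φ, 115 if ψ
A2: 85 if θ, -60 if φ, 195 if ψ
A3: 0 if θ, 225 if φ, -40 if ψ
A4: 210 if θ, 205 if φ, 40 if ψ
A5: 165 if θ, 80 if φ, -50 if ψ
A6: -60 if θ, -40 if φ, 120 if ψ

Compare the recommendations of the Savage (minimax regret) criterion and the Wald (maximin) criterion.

minimax regret → A1; maximin → A1 (agree)

Column bests: θ=210, φ=225, ψ=195.
A1 regrets: 90, 105, 80 → max 105
A2 regrets: 125, 285, 0 → max 285
A3 regrets: 210, 0, 235 → max 235
A4 regrets: 0, 20, 155 → max 155
A5 regrets: 45, 145, 245 → max 245
A6 regrets: 270, 265, 75 → max 270
Smallest max regret = 105 → A1.
Row minima: A1=115, A2=-60, A3=-40, A4=40, A5=-50, A6=-60
Best worst-case = 115 → A1.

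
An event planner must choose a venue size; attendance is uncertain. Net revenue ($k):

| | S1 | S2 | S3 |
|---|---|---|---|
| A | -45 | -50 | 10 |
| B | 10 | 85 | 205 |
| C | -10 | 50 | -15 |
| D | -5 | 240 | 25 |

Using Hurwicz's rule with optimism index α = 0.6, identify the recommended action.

A: 0.6·10 + 0.4·(-50) = -14
B: 0.6·205 + 0.4·10 = 127
C: 0.6·50 + 0.4·(-15) = 24
D: 0.6·240 + 0.4·(-5) = 142
Highest Hurwicz score = 142 → D.

D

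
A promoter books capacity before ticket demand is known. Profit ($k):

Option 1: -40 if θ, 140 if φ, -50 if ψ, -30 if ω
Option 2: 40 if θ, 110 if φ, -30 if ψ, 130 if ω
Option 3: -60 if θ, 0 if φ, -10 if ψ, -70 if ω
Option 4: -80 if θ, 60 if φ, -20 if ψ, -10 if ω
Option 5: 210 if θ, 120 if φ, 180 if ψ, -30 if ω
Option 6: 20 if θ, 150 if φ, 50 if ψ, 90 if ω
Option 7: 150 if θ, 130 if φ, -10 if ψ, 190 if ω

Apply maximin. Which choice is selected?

Option 6

Row minima: Option 1=-50, Option 2=-30, Option 3=-70, Option 4=-80, Option 5=-30, Option 6=20, Option 7=-10
Best worst-case = 20 → Option 6.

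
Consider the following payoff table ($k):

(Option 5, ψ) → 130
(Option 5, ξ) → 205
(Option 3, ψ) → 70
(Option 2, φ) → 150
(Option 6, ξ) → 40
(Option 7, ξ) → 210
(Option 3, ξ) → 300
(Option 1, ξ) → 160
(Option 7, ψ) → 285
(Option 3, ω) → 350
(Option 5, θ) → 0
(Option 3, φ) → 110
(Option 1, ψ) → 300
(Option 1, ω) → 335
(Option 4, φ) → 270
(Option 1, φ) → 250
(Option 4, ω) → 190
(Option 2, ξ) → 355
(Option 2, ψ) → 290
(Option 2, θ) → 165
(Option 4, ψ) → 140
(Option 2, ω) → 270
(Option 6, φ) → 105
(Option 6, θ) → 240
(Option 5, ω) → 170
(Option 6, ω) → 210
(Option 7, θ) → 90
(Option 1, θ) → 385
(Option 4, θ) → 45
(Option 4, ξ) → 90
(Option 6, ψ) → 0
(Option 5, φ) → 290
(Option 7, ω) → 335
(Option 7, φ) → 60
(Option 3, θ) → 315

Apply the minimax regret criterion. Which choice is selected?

Option 1

Column bests: θ=385, φ=290, ψ=300, ω=350, ξ=355.
Option 1 regrets: 0, 40, 0, 15, 195 → max 195
Option 2 regrets: 220, 140, 10, 80, 0 → max 220
Option 3 regrets: 70, 180, 230, 0, 55 → max 230
Option 4 regrets: 340, 20, 160, 160, 265 → max 340
Option 5 regrets: 385, 0, 170, 180, 150 → max 385
Option 6 regrets: 145, 185, 300, 140, 315 → max 315
Option 7 regrets: 295, 230, 15, 15, 145 → max 295
Smallest max regret = 195 → Option 1.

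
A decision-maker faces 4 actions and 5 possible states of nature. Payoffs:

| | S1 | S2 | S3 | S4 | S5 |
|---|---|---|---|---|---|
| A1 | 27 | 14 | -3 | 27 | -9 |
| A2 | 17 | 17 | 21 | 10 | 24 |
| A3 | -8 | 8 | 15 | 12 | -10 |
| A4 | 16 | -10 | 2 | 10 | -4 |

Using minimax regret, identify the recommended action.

Column bests: S1=27, S2=17, S3=21, S4=27, S5=24.
A1 regrets: 0, 3, 24, 0, 33 → max 33
A2 regrets: 10, 0, 0, 17, 0 → max 17
A3 regrets: 35, 9, 6, 15, 34 → max 35
A4 regrets: 11, 27, 19, 17, 28 → max 28
Smallest max regret = 17 → A2.

A2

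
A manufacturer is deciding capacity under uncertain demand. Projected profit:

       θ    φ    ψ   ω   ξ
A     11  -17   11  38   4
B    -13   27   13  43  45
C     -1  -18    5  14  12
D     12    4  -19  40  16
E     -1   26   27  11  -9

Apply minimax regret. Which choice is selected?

B

Column bests: θ=12, φ=27, ψ=27, ω=43, ξ=45.
A regrets: 1, 44, 16, 5, 41 → max 44
B regrets: 25, 0, 14, 0, 0 → max 25
C regrets: 13, 45, 22, 29, 33 → max 45
D regrets: 0, 23, 46, 3, 29 → max 46
E regrets: 13, 1, 0, 32, 54 → max 54
Smallest max regret = 25 → B.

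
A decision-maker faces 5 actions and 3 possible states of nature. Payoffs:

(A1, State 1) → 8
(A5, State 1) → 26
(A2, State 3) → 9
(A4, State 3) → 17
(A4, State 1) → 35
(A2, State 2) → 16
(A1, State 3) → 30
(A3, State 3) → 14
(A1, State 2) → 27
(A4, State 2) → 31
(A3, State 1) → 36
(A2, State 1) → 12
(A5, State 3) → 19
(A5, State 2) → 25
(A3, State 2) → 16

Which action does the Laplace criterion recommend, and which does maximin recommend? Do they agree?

Row averages: A1=65/3, A2=37/3, A3=22, A4=83/3, A5=70/3
Highest average = 83/3 → A4.
Row minima: A1=8, A2=9, A3=14, A4=17, A5=19
Best worst-case = 19 → A5.

laplace → A4; maximin → A5 (disagree)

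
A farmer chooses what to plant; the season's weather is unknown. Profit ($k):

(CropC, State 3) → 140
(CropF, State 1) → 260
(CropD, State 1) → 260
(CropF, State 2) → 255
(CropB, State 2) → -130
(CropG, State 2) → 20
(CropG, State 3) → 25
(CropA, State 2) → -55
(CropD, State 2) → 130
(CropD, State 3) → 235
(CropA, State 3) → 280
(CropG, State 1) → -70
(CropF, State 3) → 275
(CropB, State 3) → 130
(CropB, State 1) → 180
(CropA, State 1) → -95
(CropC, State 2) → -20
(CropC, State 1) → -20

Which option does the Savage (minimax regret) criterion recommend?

Column bests: State 1=260, State 2=255, State 3=280.
CropA regrets: 355, 310, 0 → max 355
CropB regrets: 80, 385, 150 → max 385
CropF regrets: 0, 0, 5 → max 5
CropG regrets: 330, 235, 255 → max 330
CropC regrets: 280, 275, 140 → max 280
CropD regrets: 0, 125, 45 → max 125
Smallest max regret = 5 → CropF.

CropF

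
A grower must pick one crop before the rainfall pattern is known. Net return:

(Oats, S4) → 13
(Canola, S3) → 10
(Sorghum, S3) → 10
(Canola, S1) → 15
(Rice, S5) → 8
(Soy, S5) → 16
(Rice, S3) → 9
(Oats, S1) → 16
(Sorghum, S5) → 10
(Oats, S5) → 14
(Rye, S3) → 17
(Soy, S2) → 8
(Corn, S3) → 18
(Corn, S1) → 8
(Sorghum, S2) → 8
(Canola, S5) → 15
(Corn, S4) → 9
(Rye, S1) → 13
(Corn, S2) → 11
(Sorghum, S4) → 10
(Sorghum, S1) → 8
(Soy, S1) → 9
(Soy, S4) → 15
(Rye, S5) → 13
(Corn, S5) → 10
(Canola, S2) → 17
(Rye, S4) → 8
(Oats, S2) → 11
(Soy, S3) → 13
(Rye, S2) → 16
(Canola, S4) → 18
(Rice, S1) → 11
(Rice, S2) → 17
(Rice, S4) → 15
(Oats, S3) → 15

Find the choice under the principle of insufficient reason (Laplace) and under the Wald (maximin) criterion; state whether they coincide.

Row averages: Soy=12.2, Rice=12, Oats=13.8, Rye=13.4, Sorghum=9.2, Corn=11.2, Canola=15
Highest average = 15 → Canola.
Row minima: Soy=8, Rice=8, Oats=11, Rye=8, Sorghum=8, Corn=8, Canola=10
Best worst-case = 11 → Oats.

laplace → Canola; maximin → Oats (disagree)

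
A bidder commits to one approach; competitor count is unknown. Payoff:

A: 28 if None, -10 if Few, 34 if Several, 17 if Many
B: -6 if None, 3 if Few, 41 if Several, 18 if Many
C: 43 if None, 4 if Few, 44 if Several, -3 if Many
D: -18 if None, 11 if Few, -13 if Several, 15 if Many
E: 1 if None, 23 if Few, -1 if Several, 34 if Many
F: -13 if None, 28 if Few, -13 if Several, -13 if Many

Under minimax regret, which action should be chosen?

C

Column bests: None=43, Few=28, Several=44, Many=34.
A regrets: 15, 38, 10, 17 → max 38
B regrets: 49, 25, 3, 16 → max 49
C regrets: 0, 24, 0, 37 → max 37
D regrets: 61, 17, 57, 19 → max 61
E regrets: 42, 5, 45, 0 → max 45
F regrets: 56, 0, 57, 47 → max 57
Smallest max regret = 37 → C.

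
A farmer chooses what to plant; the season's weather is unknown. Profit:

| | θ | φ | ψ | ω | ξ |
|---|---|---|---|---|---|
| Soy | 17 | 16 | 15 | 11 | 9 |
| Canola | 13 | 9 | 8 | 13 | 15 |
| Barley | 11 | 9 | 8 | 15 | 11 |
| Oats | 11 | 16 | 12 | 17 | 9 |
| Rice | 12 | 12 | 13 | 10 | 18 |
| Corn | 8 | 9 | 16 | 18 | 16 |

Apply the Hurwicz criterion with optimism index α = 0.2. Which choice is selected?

Rice

Soy: 0.2·17 + 0.8·9 = 10.6
Canola: 0.2·15 + 0.8·8 = 9.4
Barley: 0.2·15 + 0.8·8 = 9.4
Oats: 0.2·17 + 0.8·9 = 10.6
Rice: 0.2·18 + 0.8·10 = 11.6
Corn: 0.2·18 + 0.8·8 = 10
Highest Hurwicz score = 11.6 → Rice.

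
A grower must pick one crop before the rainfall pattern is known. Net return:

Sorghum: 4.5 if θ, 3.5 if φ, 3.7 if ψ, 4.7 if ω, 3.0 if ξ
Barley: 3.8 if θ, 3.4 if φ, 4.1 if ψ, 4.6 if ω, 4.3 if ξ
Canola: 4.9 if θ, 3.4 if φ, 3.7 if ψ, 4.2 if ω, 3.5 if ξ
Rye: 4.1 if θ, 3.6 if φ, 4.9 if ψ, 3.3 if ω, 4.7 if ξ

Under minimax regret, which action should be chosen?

Column bests: θ=4.9, φ=3.6, ψ=4.9, ω=4.7, ξ=4.7.
Sorghum regrets: 0.4, 0.1, 1.2, 0.0, 1.7 → max 1.7
Barley regrets: 1.1, 0.2, 0.8, 0.1, 0.4 → max 1.1
Canola regrets: 0.0, 0.2, 1.2, 0.5, 1.2 → max 1.2
Rye regrets: 0.8, 0.0, 0.0, 1.4, 0.0 → max 1.4
Smallest max regret = 1.1 → Barley.

Barley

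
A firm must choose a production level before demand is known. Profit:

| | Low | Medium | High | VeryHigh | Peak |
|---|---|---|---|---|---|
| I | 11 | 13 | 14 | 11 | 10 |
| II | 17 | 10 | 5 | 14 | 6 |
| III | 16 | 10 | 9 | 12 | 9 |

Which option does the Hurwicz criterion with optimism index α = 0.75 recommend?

I: 0.75·14 + 0.25·10 = 13
II: 0.75·17 + 0.25·5 = 14
III: 0.75·16 + 0.25·9 = 14.25
Highest Hurwicz score = 14.25 → III.

III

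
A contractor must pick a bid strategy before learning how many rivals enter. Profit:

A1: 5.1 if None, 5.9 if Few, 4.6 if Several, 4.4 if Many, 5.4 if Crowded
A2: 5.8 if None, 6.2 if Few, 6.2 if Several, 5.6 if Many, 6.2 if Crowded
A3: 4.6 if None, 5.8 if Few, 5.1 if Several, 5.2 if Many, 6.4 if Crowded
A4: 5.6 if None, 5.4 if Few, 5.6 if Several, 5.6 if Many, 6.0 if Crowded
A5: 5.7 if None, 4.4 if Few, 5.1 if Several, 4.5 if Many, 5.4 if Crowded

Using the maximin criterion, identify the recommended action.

Row minima: A1=4.4, A2=5.6, A3=4.6, A4=5.4, A5=4.4
Best worst-case = 5.6 → A2.

A2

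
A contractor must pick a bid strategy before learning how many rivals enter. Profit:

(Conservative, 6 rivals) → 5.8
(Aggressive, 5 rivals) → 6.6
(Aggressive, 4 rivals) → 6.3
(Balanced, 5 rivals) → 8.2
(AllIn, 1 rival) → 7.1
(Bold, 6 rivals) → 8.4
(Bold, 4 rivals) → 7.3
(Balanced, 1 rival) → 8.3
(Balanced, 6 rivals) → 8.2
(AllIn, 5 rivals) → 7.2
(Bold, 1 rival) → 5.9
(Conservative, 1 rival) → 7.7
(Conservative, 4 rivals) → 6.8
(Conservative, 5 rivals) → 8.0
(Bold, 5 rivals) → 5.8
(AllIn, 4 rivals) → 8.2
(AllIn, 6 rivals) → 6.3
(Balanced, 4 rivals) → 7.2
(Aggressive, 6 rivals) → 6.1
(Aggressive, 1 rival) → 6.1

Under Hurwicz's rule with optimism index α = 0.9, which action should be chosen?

Conservative: 0.9·8.0 + 0.1·5.8 = 7.78
Balanced: 0.9·8.3 + 0.1·7.2 = 8.19
Aggressive: 0.9·6.6 + 0.1·6.1 = 6.55
Bold: 0.9·8.4 + 0.1·5.8 = 8.14
AllIn: 0.9·8.2 + 0.1·6.3 = 8.01
Highest Hurwicz score = 8.19 → Balanced.

Balanced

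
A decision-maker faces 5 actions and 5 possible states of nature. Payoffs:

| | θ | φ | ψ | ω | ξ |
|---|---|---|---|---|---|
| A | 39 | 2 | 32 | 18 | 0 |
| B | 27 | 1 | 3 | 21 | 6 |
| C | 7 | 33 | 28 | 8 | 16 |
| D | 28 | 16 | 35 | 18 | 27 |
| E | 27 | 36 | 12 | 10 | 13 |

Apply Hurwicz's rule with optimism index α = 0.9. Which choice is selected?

A: 0.9·39 + 0.1·0 = 35.1
B: 0.9·27 + 0.1·1 = 24.4
C: 0.9·33 + 0.1·7 = 30.4
D: 0.9·35 + 0.1·16 = 33.1
E: 0.9·36 + 0.1·10 = 33.4
Highest Hurwicz score = 35.1 → A.

A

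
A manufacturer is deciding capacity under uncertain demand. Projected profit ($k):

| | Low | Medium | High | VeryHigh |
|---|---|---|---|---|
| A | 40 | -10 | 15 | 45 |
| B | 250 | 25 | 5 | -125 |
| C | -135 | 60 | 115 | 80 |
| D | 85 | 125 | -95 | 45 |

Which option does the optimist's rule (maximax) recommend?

Row maxima: A=45, B=250, C=115, D=125
Best best-case = 250 → B.

B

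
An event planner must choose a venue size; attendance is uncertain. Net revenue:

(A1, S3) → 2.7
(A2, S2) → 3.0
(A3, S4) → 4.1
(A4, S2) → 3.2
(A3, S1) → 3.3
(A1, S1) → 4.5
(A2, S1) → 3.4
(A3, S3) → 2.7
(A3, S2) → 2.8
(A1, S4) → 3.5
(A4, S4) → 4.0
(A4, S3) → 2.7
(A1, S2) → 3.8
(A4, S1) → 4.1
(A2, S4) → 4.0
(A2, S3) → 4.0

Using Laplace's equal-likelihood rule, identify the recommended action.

Row averages: A1=3.625, A2=3.6, A3=3.225, A4=3.5
Highest average = 3.625 → A1.

A1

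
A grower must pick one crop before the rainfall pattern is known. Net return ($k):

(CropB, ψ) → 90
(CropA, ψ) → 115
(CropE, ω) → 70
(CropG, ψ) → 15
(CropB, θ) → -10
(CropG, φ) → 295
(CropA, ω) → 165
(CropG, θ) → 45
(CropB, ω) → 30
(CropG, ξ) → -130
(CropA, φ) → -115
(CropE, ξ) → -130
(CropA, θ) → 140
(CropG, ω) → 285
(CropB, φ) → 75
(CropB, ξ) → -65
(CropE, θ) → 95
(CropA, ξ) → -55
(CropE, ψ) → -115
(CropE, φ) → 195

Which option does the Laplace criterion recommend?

CropG

Row averages: CropG=102, CropA=50, CropE=23, CropB=24
Highest average = 102 → CropG.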